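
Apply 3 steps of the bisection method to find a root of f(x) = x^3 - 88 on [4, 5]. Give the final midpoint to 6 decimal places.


f(x) = x^3 - 88
f(4) = -24 < 0
f(5) = 37 > 0

Step 1: midpoint = (4.000000 + 5.000000)/2 = 4.500000
  f(4.500000) = 3.125000
  f(mid) > 0, so root is in [4.000000, 4.500000]

Step 2: midpoint = (4.000000 + 4.500000)/2 = 4.250000
  f(4.250000) = -11.234375
  f(mid) < 0, so root is in [4.250000, 4.500000]

Step 3: midpoint = (4.250000 + 4.500000)/2 = 4.375000
  f(4.375000) = -4.259766
  f(mid) < 0, so root is in [4.375000, 4.500000]

midpoint = 4.375000


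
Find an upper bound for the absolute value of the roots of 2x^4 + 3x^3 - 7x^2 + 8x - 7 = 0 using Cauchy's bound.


Cauchy's bound: all roots r satisfy |r| <= 1 + max(|a_i/a_n|) for i = 0,...,n-1
where a_n is the leading coefficient.

Coefficients: [2, 3, -7, 8, -7]
Leading coefficient a_n = 2
Ratios |a_i/a_n|: 3/2, 7/2, 4, 7/2
Maximum ratio: 4
Cauchy's bound: |r| <= 1 + 4 = 5

Upper bound = 5


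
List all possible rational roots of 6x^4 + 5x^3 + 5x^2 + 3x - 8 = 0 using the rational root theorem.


Rational root theorem: possible roots are ±p/q where:
  p divides the constant term (-8): p ∈ {1, 2, 4, 8}
  q divides the leading coefficient (6): q ∈ {1, 2, 3, 6}

All possible rational roots: -8, -4, -8/3, -2, -4/3, -1, -2/3, -1/2, -1/3, -1/6, 1/6, 1/3, 1/2, 2/3, 1, 4/3, 2, 8/3, 4, 8

-8, -4, -8/3, -2, -4/3, -1, -2/3, -1/2, -1/3, -1/6, 1/6, 1/3, 1/2, 2/3, 1, 4/3, 2, 8/3, 4, 8


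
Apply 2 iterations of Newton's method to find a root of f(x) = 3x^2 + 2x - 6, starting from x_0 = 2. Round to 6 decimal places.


Newton's method: x_(n+1) = x_n - f(x_n)/f'(x_n)
f(x) = 3x^2 + 2x - 6
f'(x) = 6x + 2

Iteration 1:
  f(2.000000) = 10.000000
  f'(2.000000) = 14.000000
  x_1 = 2.000000 - (10.000000)/(14.000000) = 1.285714

Iteration 2:
  f(1.285714) = 1.530612
  f'(1.285714) = 9.714286
  x_2 = 1.285714 - (1.530612)/(9.714286) = 1.128151

x_2 = 1.128151


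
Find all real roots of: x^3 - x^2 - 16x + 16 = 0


Let p(x) = x^3 - x^2 - 16x + 16. By the rational root theorem (leading coefficient 1), any rational root is an integer divisor of 16: try ±1, ±2, ... in turn.
Test x = 1: value = 0 ✓, so (x - 1) is a factor.
Synthetic division by (x - 1): bring down 1; 1(1) - 1 = 0; 0(1) - 16 = -16; (-16)(1) + 16 = 0 → quotient x^2 - 16, remainder 0.
Solve the quadratic x^2 - 16 = 0: discriminant = 0^2 - 4(1)(-16) = 0 + 64 = 64.
sqrt(64) = 8, so x = (0 ± 8)/2: x = 4 or x = -4.

x = -4, x = 1, x = 4


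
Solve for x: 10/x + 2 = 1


Subtract 2 from both sides: 10/x = -1
Multiply both sides by x: 10 = -1 * x
Divide by -1: x = -10

x = -10


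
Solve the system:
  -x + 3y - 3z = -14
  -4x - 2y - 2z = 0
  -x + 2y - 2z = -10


Using Cramer's rule. Expand each determinant along the first row.
D  = (-1)*[(-2)*(-2) - (-2)*2] - 3*[(-4)*(-2) - (-2)*(-1)] + (-3)*[(-4)*2 - (-2)*(-1)]
  = (-1)*(8) - 3*(6) + (-3)*(-10) = 4
Dx = (-14)*[(-2)*(-2) - (-2)*2] - 3*[0*(-2) - (-2)*(-10)] + (-3)*[0*2 - (-2)*(-10)]
  = (-14)*(8) - 3*(-20) + (-3)*(-20) = 8
Dy = (-1)*[0*(-2) - (-2)*(-10)] - (-14)*[(-4)*(-2) - (-2)*(-1)] + (-3)*[(-4)*(-10) - 0*(-1)]
  = (-1)*(-20) - (-14)*(6) + (-3)*(40) = -16
Dz = (-1)*[(-2)*(-10) - 0*2] - 3*[(-4)*(-10) - 0*(-1)] + (-14)*[(-4)*2 - (-2)*(-1)]
  = (-1)*(20) - 3*(40) + (-14)*(-10) = 0
x = Dx/D = 8/4 = 2, y = Dy/D = -16/4 = -4, z = Dz/D = 0/4 = 0
Check eq1: (-1)(2) + (3)(-4) + (-3)(0) = -14 = -14 ✓
Check eq2: (-4)(2) + (-2)(-4) + (-2)(0) = 0 = 0 ✓
Check eq3: (-1)(2) + (2)(-4) + (-2)(0) = -10 = -10 ✓

x = 2, y = -4, z = 0


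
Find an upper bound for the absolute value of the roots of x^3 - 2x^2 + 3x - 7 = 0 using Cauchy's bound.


Cauchy's bound: all roots r satisfy |r| <= 1 + max(|a_i/a_n|) for i = 0,...,n-1
where a_n is the leading coefficient.

Coefficients: [1, -2, 3, -7]
Leading coefficient a_n = 1
Ratios |a_i/a_n|: 2, 3, 7
Maximum ratio: 7
Cauchy's bound: |r| <= 1 + 7 = 8

Upper bound = 8


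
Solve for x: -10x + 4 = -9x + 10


Starting with: -10x + 4 = -9x + 10
Move all x terms to left: (-10 + 9)x = 10 - 4
Simplify: -x = 6
Divide both sides by -1: x = -6

x = -6


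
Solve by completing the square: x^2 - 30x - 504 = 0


Start: x^2 - 30x - 504 = 0
Move constant: x^2 - 30x = 504
Half of -30 is -15, squared is 225
Add 225 to both sides: x^2 - 30x + 225 = 729
(x - 15)^2 = 729
x - 15 = ±27
x = 15 + 27 = 42 or x = 15 - 27 = -12

x = -12, x = 42


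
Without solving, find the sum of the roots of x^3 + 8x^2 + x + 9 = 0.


By Vieta's formulas for x^3 + bx^2 + cx + d = 0:
  r1 + r2 + r3 = -b/a = -8
  r1*r2 + r1*r3 + r2*r3 = c/a = 1
  r1*r2*r3 = -d/a = -9


Sum = -8


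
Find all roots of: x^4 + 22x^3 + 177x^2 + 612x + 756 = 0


Let p(x) = x^4 + 22x^3 + 177x^2 + 612x + 756. By the rational root theorem (leading coefficient 1), any rational root is an integer divisor of 756: try ±1, ±2, ... in turn.
Test x = 1: value = 1568 ≠ 0.
Test x = -1: value = 300 ≠ 0.
Test x = 2: value = 2880 ≠ 0.
Test x = -2: value = 80 ≠ 0.
Test x = 3: value = 4860 ≠ 0.
Test x = -3: value = 0 ✓, so (x + 3) is a factor.
Synthetic division by (x + 3): bring down 1; 1(-3) + 22 = 19; 19(-3) + 177 = 120; 120(-3) + 612 = 252; 252(-3) + 756 = 0 → quotient x^3 + 19x^2 + 120x + 252, remainder 0.
Continue with the quotient x^3 + 19x^2 + 120x + 252 (candidates must divide 252; re-test x = -3 first in case it repeats).
Test x = -3: value = 36 ≠ 0.
Test x = 4: value = 1100 ≠ 0.
Test x = -4: value = 12 ≠ 0.
Test x = 6: value = 1872 ≠ 0.
Test x = -6: value = 0 ✓, so (x + 6) is a factor.
Synthetic division by (x + 6): bring down 1; 1(-6) + 19 = 13; 13(-6) + 120 = 42; 42(-6) + 252 = 0 → quotient x^2 + 13x + 42, remainder 0.
Solve the quadratic x^2 + 13x + 42 = 0: discriminant = 13^2 - 4(1)(42) = 169 - 168 = 1.
sqrt(1) = 1, so x = (-13 ± 1)/2: x = -6 or x = -7.
Collecting all roots found:

x = -7, x = -6 (multiplicity 2), x = -3


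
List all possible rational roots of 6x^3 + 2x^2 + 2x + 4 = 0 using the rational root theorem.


Rational root theorem: possible roots are ±p/q where:
  p divides the constant term (4): p ∈ {1, 2, 4}
  q divides the leading coefficient (6): q ∈ {1, 2, 3, 6}

All possible rational roots: -4, -2, -4/3, -1, -2/3, -1/2, -1/3, -1/6, 1/6, 1/3, 1/2, 2/3, 1, 4/3, 2, 4

-4, -2, -4/3, -1, -2/3, -1/2, -1/3, -1/6, 1/6, 1/3, 1/2, 2/3, 1, 4/3, 2, 4


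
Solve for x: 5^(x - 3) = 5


Express both sides with the same base.
5 = 5^1
Since the bases match, equate exponents: x - 3 = 1
So x = 1 - (-3) = 4

x = 4


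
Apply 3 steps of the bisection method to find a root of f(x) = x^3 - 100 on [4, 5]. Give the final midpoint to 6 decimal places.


f(x) = x^3 - 100
f(4) = -36 < 0
f(5) = 25 > 0

Step 1: midpoint = (4.000000 + 5.000000)/2 = 4.500000
  f(4.500000) = -8.875000
  f(mid) < 0, so root is in [4.500000, 5.000000]

Step 2: midpoint = (4.500000 + 5.000000)/2 = 4.750000
  f(4.750000) = 7.171875
  f(mid) > 0, so root is in [4.500000, 4.750000]

Step 3: midpoint = (4.500000 + 4.750000)/2 = 4.625000
  f(4.625000) = -1.068359
  f(mid) < 0, so root is in [4.625000, 4.750000]

midpoint = 4.625000


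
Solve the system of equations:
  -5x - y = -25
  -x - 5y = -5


Using Cramer's rule:
Determinant D = (-5)(-5) - (-1)(-1) = 25 - 1 = 24
Dx = (-25)(-5) - (-5)(-1) = 125 - 5 = 120
Dy = (-5)(-5) - (-1)(-25) = 25 - 25 = 0
x = Dx/D = 120/24 = 5
y = Dy/D = 0/24 = 0

x = 5, y = 0


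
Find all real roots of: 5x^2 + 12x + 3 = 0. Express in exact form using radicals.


Using the quadratic formula: x = (-b ± sqrt(b^2 - 4ac)) / (2a)
Here a = 5, b = 12, c = 3
Discriminant = b^2 - 4ac = 12^2 - 4(5)(3) = 144 - 60 = 84
Since discriminant = 84 > 0, there are two real roots.
x = (-12 ± 2*sqrt(21)) / 10
Simplifying: x = (-6 ± sqrt(21)) / 5
Numerically: x ≈ -0.2835 or x ≈ -2.1165

x = (-6 + sqrt(21)) / 5 or x = (-6 - sqrt(21)) / 5


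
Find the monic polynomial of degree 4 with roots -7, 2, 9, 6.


A monic polynomial with roots -7, 2, 9, 6 is:
p(x) = (x + 7)(x - 2)(x - 9)(x - 6)
After multiplying by (x + 7): x + 7
After multiplying by (x - 2): x^2 + 5x - 14
After multiplying by (x - 9): x^3 - 4x^2 - 59x + 126
After multiplying by (x - 6): x^4 - 10x^3 - 35x^2 + 480x - 756

x^4 - 10x^3 - 35x^2 + 480x - 756


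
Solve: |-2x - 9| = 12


An absolute value equation |expr| = 12 gives two cases:
Case 1: -2x - 9 = 12
  -2x = 21, so x = -21/2
Case 2: -2x - 9 = -12
  -2x = -3, so x = 3/2

x = -21/2, x = 3/2


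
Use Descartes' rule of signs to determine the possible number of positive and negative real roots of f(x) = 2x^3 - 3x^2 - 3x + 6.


Descartes' rule of signs:

For positive roots, count sign changes in f(x) = 2x^3 - 3x^2 - 3x + 6:
Signs of coefficients: +, -, -, +
Number of sign changes: 2
Possible positive real roots: 2, 0

For negative roots, examine f(-x) = -2x^3 - 3x^2 + 3x + 6:
Signs of coefficients: -, -, +, +
Number of sign changes: 1
Possible negative real roots: 1

Positive roots: 2 or 0; Negative roots: 1


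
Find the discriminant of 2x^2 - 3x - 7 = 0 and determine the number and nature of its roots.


For ax^2 + bx + c = 0, discriminant D = b^2 - 4ac
Here a = 2, b = -3, c = -7
D = (-3)^2 - 4(2)(-7) = 9 + 56 = 65

D = 65 > 0 but not a perfect square
The equation has 2 distinct real irrational roots.

Discriminant = 65, 2 distinct real irrational roots


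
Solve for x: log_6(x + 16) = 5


Convert to exponential form: x + 16 = 6^5 = 7776
x = 7776 - 16 = 7760
Check: log_6(7760 + 16) = log_6(7776) = log_6(7776) = 5 ✓

x = 7760


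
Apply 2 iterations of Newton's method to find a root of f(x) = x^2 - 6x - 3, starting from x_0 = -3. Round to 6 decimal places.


Newton's method: x_(n+1) = x_n - f(x_n)/f'(x_n)
f(x) = x^2 - 6x - 3
f'(x) = 2x - 6

Iteration 1:
  f(-3.000000) = 24.000000
  f'(-3.000000) = -12.000000
  x_1 = -3.000000 - (24.000000)/(-12.000000) = -1.000000

Iteration 2:
  f(-1.000000) = 4.000000
  f'(-1.000000) = -8.000000
  x_2 = -1.000000 - (4.000000)/(-8.000000) = -0.500000

x_2 = -0.500000


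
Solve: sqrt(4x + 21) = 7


Square both sides: 4x + 21 = 7^2 = 49
4x = 49 - 21 = 28
x = 7
Check: sqrt(4*7 + 21) = sqrt(49) = 7 ✓

x = 7


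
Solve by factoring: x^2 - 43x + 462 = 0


We need two numbers that multiply to 462 and add to -43.
Those numbers are -22 and -21 (since (-22) * (-21) = 462 and (-22) + (-21) = -43).
So x^2 - 43x + 462 = (x - 22)(x - 21) = 0
Setting each factor to zero: x = 22 or x = 21

x = 21, x = 22


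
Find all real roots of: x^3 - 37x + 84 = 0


Let p(x) = x^3 - 37x + 84. By the rational root theorem (leading coefficient 1), any rational root is an integer divisor of 84: try ±1, ±2, ... in turn.
Test x = 1: value = 48 ≠ 0.
Test x = -1: value = 120 ≠ 0.
Test x = 2: value = 18 ≠ 0.
Test x = -2: value = 150 ≠ 0.
Test x = 3: value = 0 ✓, so (x - 3) is a factor.
Synthetic division by (x - 3): bring down 1; 1(3) + 0 = 3; 3(3) - 37 = -28; (-28)(3) + 84 = 0 → quotient x^2 + 3x - 28, remainder 0.
Solve the quadratic x^2 + 3x - 28 = 0: discriminant = 3^2 - 4(1)(-28) = 9 + 112 = 121.
sqrt(121) = 11, so x = (-3 ± 11)/2: x = 4 or x = -7.

x = -7, x = 3, x = 4


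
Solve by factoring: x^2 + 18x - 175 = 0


We need two numbers that multiply to -175 and add to 18.
Those numbers are -7 and 25 (since (-7) * 25 = -175 and (-7) + 25 = 18).
So x^2 + 18x - 175 = (x - 7)(x + 25) = 0
Setting each factor to zero: x = 7 or x = -25

x = -25, x = 7


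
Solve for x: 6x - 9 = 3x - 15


Starting with: 6x - 9 = 3x - 15
Move all x terms to left: (6 - 3)x = -15 + 9
Simplify: 3x = -6
Divide both sides by 3: x = -2

x = -2


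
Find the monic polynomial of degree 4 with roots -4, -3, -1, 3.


A monic polynomial with roots -4, -3, -1, 3 is:
p(x) = (x + 4)(x + 3)(x + 1)(x - 3)
After multiplying by (x + 4): x + 4
After multiplying by (x + 3): x^2 + 7x + 12
After multiplying by (x + 1): x^3 + 8x^2 + 19x + 12
After multiplying by (x - 3): x^4 + 5x^3 - 5x^2 - 45x - 36

x^4 + 5x^3 - 5x^2 - 45x - 36


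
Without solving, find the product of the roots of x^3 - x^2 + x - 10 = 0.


By Vieta's formulas for x^3 + bx^2 + cx + d = 0:
  r1 + r2 + r3 = -b/a = 1
  r1*r2 + r1*r3 + r2*r3 = c/a = 1
  r1*r2*r3 = -d/a = 10


Product = 10


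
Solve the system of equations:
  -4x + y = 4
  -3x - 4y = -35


Using Cramer's rule:
Determinant D = (-4)(-4) - (-3)(1) = 16 + 3 = 19
Dx = (4)(-4) - (-35)(1) = -16 + 35 = 19
Dy = (-4)(-35) - (-3)(4) = 140 + 12 = 152
x = Dx/D = 19/19 = 1
y = Dy/D = 152/19 = 8

x = 1, y = 8


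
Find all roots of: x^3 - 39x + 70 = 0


Let p(x) = x^3 - 39x + 70. By the rational root theorem (leading coefficient 1), any rational root is an integer divisor of 70: try ±1, ±2, ... in turn.
Test x = 1: value = 32 ≠ 0.
Test x = -1: value = 108 ≠ 0.
Test x = 2: value = 0 ✓, so (x - 2) is a factor.
Synthetic division by (x - 2): bring down 1; 1(2) + 0 = 2; 2(2) - 39 = -35; (-35)(2) + 70 = 0 → quotient x^2 + 2x - 35, remainder 0.
Solve the quadratic x^2 + 2x - 35 = 0: discriminant = 2^2 - 4(1)(-35) = 4 + 140 = 144.
sqrt(144) = 12, so x = (-2 ± 12)/2: x = 5 or x = -7.
Collecting all roots found:

x = -7, x = 2, x = 5


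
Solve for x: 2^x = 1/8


Express both sides with the same base.
1/8 = 2^(-3)
Since the bases match: x = -3

x = -3


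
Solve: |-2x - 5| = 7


An absolute value equation |expr| = 7 gives two cases:
Case 1: -2x - 5 = 7
  -2x = 12, so x = -6
Case 2: -2x - 5 = -7
  -2x = -2, so x = 1

x = -6, x = 1


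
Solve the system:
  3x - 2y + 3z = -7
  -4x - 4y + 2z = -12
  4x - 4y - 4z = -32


Using Cramer's rule. Expand each determinant along the first row.
D  = 3*[(-4)*(-4) - 2*(-4)] - (-2)*[(-4)*(-4) - 2*4] + 3*[(-4)*(-4) - (-4)*4]
  = 3*(24) - (-2)*(8) + 3*(32) = 184
Dx = (-7)*[(-4)*(-4) - 2*(-4)] - (-2)*[(-12)*(-4) - 2*(-32)] + 3*[(-12)*(-4) - (-4)*(-32)]
  = (-7)*(24) - (-2)*(112) + 3*(-80) = -184
Dy = 3*[(-12)*(-4) - 2*(-32)] - (-7)*[(-4)*(-4) - 2*4] + 3*[(-4)*(-32) - (-12)*4]
  = 3*(112) - (-7)*(8) + 3*(176) = 920
Dz = 3*[(-4)*(-32) - (-12)*(-4)] - (-2)*[(-4)*(-32) - (-12)*4] + (-7)*[(-4)*(-4) - (-4)*4]
  = 3*(80) - (-2)*(176) + (-7)*(32) = 368
x = Dx/D = -184/184 = -1, y = Dy/D = 920/184 = 5, z = Dz/D = 368/184 = 2
Check eq1: (3)(-1) + (-2)(5) + (3)(2) = -7 = -7 ✓
Check eq2: (-4)(-1) + (-4)(5) + (2)(2) = -12 = -12 ✓
Check eq3: (4)(-1) + (-4)(5) + (-4)(2) = -32 = -32 ✓

x = -1, y = 5, z = 2


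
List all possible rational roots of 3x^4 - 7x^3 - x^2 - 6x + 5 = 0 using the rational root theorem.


Rational root theorem: possible roots are ±p/q where:
  p divides the constant term (5): p ∈ {1, 5}
  q divides the leading coefficient (3): q ∈ {1, 3}

All possible rational roots: -5, -5/3, -1, -1/3, 1/3, 1, 5/3, 5

-5, -5/3, -1, -1/3, 1/3, 1, 5/3, 5


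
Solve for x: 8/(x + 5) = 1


Multiply both sides by (x + 5): 8 = 1(x + 5)
Distribute: 8 = x + 5
x = 8 - 5 = 3
x = 3

x = 3


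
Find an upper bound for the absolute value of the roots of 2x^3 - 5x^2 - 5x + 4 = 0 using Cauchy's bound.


Cauchy's bound: all roots r satisfy |r| <= 1 + max(|a_i/a_n|) for i = 0,...,n-1
where a_n is the leading coefficient.

Coefficients: [2, -5, -5, 4]
Leading coefficient a_n = 2
Ratios |a_i/a_n|: 5/2, 5/2, 2
Maximum ratio: 5/2
Cauchy's bound: |r| <= 1 + 5/2 = 7/2

Upper bound = 7/2


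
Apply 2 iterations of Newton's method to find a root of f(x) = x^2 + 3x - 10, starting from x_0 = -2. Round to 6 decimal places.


Newton's method: x_(n+1) = x_n - f(x_n)/f'(x_n)
f(x) = x^2 + 3x - 10
f'(x) = 2x + 3

Iteration 1:
  f(-2.000000) = -12.000000
  f'(-2.000000) = -1.000000
  x_1 = -2.000000 - (-12.000000)/(-1.000000) = -14.000000

Iteration 2:
  f(-14.000000) = 144.000000
  f'(-14.000000) = -25.000000
  x_2 = -14.000000 - (144.000000)/(-25.000000) = -8.240000

x_2 = -8.240000


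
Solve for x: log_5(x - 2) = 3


Convert to exponential form: x - 2 = 5^3 = 125
x = 125 + 2 = 127
Check: log_5(127 - 2) = log_5(125) = log_5(125) = 3 ✓

x = 127


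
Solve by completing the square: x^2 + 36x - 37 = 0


Start: x^2 + 36x - 37 = 0
Move constant: x^2 + 36x = 37
Half of 36 is 18, squared is 324
Add 324 to both sides: x^2 + 36x + 324 = 361
(x + 18)^2 = 361
x + 18 = ±19
x = -18 + 19 = 1 or x = -18 - 19 = -37

x = -37, x = 1


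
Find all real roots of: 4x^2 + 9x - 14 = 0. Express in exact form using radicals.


Using the quadratic formula: x = (-b ± sqrt(b^2 - 4ac)) / (2a)
Here a = 4, b = 9, c = -14
Discriminant = b^2 - 4ac = 9^2 - 4(4)(-14) = 81 + 224 = 305
Since discriminant = 305 > 0, there are two real roots.
x = (-9 ± sqrt(305)) / 8
Numerically: x ≈ 1.0580 or x ≈ -3.3080

x = (-9 + sqrt(305)) / 8 or x = (-9 - sqrt(305)) / 8


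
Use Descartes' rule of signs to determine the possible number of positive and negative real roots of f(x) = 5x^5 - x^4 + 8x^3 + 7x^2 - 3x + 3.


Descartes' rule of signs:

For positive roots, count sign changes in f(x) = 5x^5 - x^4 + 8x^3 + 7x^2 - 3x + 3:
Signs of coefficients: +, -, +, +, -, +
Number of sign changes: 4
Possible positive real roots: 4, 2, 0

For negative roots, examine f(-x) = -5x^5 - x^4 - 8x^3 + 7x^2 + 3x + 3:
Signs of coefficients: -, -, -, +, +, +
Number of sign changes: 1
Possible negative real roots: 1

Positive roots: 4 or 2 or 0; Negative roots: 1


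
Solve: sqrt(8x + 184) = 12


Square both sides: 8x + 184 = 12^2 = 144
8x = 144 - 184 = -40
x = -5
Check: sqrt(8*(-5) + 184) = sqrt(144) = 12 ✓

x = -5


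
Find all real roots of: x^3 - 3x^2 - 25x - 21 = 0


Let p(x) = x^3 - 3x^2 - 25x - 21. By the rational root theorem (leading coefficient 1), any rational root is an integer divisor of 21: try ±1, ±2, ... in turn.
Test x = 1: value = -48 ≠ 0.
Test x = -1: value = 0 ✓, so (x + 1) is a factor.
Synthetic division by (x + 1): bring down 1; 1(-1) - 3 = -4; (-4)(-1) - 25 = -21; (-21)(-1) - 21 = 0 → quotient x^2 - 4x - 21, remainder 0.
Solve the quadratic x^2 - 4x - 21 = 0: discriminant = (-4)^2 - 4(1)(-21) = 16 + 84 = 100.
sqrt(100) = 10, so x = (4 ± 10)/2: x = 7 or x = -3.

x = -3, x = -1, x = 7


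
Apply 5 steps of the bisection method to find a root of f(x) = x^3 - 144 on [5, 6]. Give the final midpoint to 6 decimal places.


f(x) = x^3 - 144
f(5) = -19 < 0
f(6) = 72 > 0

Step 1: midpoint = (5.000000 + 6.000000)/2 = 5.500000
  f(5.500000) = 22.375000
  f(mid) > 0, so root is in [5.000000, 5.500000]

Step 2: midpoint = (5.000000 + 5.500000)/2 = 5.250000
  f(5.250000) = 0.703125
  f(mid) > 0, so root is in [5.000000, 5.250000]

Step 3: midpoint = (5.000000 + 5.250000)/2 = 5.125000
  f(5.125000) = -9.388672
  f(mid) < 0, so root is in [5.125000, 5.250000]

Step 4: midpoint = (5.125000 + 5.250000)/2 = 5.187500
  f(5.187500) = -4.403564
  f(mid) < 0, so root is in [5.187500, 5.250000]

Step 5: midpoint = (5.187500 + 5.250000)/2 = 5.218750
  f(5.218750) = -1.865509
  f(mid) < 0, so root is in [5.218750, 5.250000]

midpoint = 5.218750


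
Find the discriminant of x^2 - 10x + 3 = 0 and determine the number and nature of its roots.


For ax^2 + bx + c = 0, discriminant D = b^2 - 4ac
Here a = 1, b = -10, c = 3
D = (-10)^2 - 4(1)(3) = 100 - 12 = 88

D = 88 > 0 but not a perfect square
The equation has 2 distinct real irrational roots.

Discriminant = 88, 2 distinct real irrational roots


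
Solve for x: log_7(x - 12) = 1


Convert to exponential form: x - 12 = 7^1 = 7
x = 7 + 12 = 19
Check: log_7(19 - 12) = log_7(7) = log_7(7) = 1 ✓

x = 19


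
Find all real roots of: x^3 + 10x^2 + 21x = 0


The constant term is 0, so x = 0 is a root. Factor out x:
  x(x^2 + 10x + 21) = 0
Solve the quadratic x^2 + 10x + 21 = 0: discriminant = 10^2 - 4(1)(21) = 100 - 84 = 16.
sqrt(16) = 4, so x = (-10 ± 4)/2: x = -3 or x = -7.

x = -7, x = -3, x = 0


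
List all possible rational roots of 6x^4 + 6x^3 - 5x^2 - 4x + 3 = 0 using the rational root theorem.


Rational root theorem: possible roots are ±p/q where:
  p divides the constant term (3): p ∈ {1, 3}
  q divides the leading coefficient (6): q ∈ {1, 2, 3, 6}

All possible rational roots: -3, -3/2, -1, -1/2, -1/3, -1/6, 1/6, 1/3, 1/2, 1, 3/2, 3

-3, -3/2, -1, -1/2, -1/3, -1/6, 1/6, 1/3, 1/2, 1, 3/2, 3


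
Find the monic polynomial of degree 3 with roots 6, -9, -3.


A monic polynomial with roots 6, -9, -3 is:
p(x) = (x - 6)(x + 9)(x + 3)
After multiplying by (x - 6): x - 6
After multiplying by (x + 9): x^2 + 3x - 54
After multiplying by (x + 3): x^3 + 6x^2 - 45x - 162

x^3 + 6x^2 - 45x - 162


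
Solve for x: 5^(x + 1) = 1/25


Express both sides with the same base.
1/25 = 5^(-2)
Since the bases match, equate exponents: x + 1 = -2
So x = -2 - (1) = -3

x = -3


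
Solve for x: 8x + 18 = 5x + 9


Starting with: 8x + 18 = 5x + 9
Move all x terms to left: (8 - 5)x = 9 - 18
Simplify: 3x = -9
Divide both sides by 3: x = -3

x = -3


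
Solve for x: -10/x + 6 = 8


Subtract 6 from both sides: -10/x = 2
Multiply both sides by x: -10 = 2 * x
Divide by 2: x = -5

x = -5


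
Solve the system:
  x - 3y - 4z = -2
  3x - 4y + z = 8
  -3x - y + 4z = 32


Using Cramer's rule. Expand each determinant along the first row.
D  = 1*[(-4)*4 - 1*(-1)] - (-3)*[3*4 - 1*(-3)] + (-4)*[3*(-1) - (-4)*(-3)]
  = 1*(-15) - (-3)*(15) + (-4)*(-15) = 90
Dx = (-2)*[(-4)*4 - 1*(-1)] - (-3)*[8*4 - 1*32] + (-4)*[8*(-1) - (-4)*32]
  = (-2)*(-15) - (-3)*(0) + (-4)*(120) = -450
Dy = 1*[8*4 - 1*32] - (-2)*[3*4 - 1*(-3)] + (-4)*[3*32 - 8*(-3)]
  = 1*(0) - (-2)*(15) + (-4)*(120) = -450
Dz = 1*[(-4)*32 - 8*(-1)] - (-3)*[3*32 - 8*(-3)] + (-2)*[3*(-1) - (-4)*(-3)]
  = 1*(-120) - (-3)*(120) + (-2)*(-15) = 270
x = Dx/D = -450/90 = -5, y = Dy/D = -450/90 = -5, z = Dz/D = 270/90 = 3
Check eq1: (1)(-5) + (-3)(-5) + (-4)(3) = -2 = -2 ✓
Check eq2: (3)(-5) + (-4)(-5) + (1)(3) = 8 = 8 ✓
Check eq3: (-3)(-5) + (-1)(-5) + (4)(3) = 32 = 32 ✓

x = -5, y = -5, z = 3


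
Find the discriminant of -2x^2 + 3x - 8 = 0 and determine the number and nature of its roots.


For ax^2 + bx + c = 0, discriminant D = b^2 - 4ac
Here a = -2, b = 3, c = -8
D = (3)^2 - 4(-2)(-8) = 9 - 64 = -55

D = -55 < 0
The equation has no real roots (2 complex conjugate roots).

Discriminant = -55, no real roots (2 complex conjugate roots)


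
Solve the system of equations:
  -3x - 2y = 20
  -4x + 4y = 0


Using Cramer's rule:
Determinant D = (-3)(4) - (-4)(-2) = -12 - 8 = -20
Dx = (20)(4) - (0)(-2) = 80 - 0 = 80
Dy = (-3)(0) - (-4)(20) = 0 + 80 = 80
x = Dx/D = 80/-20 = -4
y = Dy/D = 80/-20 = -4

x = -4, y = -4


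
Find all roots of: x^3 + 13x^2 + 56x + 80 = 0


Let p(x) = x^3 + 13x^2 + 56x + 80. By the rational root theorem (leading coefficient 1), any rational root is an integer divisor of 80: try ±1, ±2, ... in turn.
Test x = 1: value = 150 ≠ 0.
Test x = -1: value = 36 ≠ 0.
Test x = 2: value = 252 ≠ 0.
Test x = -2: value = 12 ≠ 0.
Test x = 4: value = 576 ≠ 0.
Test x = -4: value = 0 ✓, so (x + 4) is a factor.
Synthetic division by (x + 4): bring down 1; 1(-4) + 13 = 9; 9(-4) + 56 = 20; 20(-4) + 80 = 0 → quotient x^2 + 9x + 20, remainder 0.
Solve the quadratic x^2 + 9x + 20 = 0: discriminant = 9^2 - 4(1)(20) = 81 - 80 = 1.
sqrt(1) = 1, so x = (-9 ± 1)/2: x = -4 or x = -5.
Collecting all roots found:

x = -5, x = -4 (multiplicity 2)


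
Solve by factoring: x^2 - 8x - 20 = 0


We need two numbers that multiply to -20 and add to -8.
Those numbers are 2 and -10 (since 2 * (-10) = -20 and 2 + (-10) = -8).
So x^2 - 8x - 20 = (x + 2)(x - 10) = 0
Setting each factor to zero: x = -2 or x = 10

x = -2, x = 10


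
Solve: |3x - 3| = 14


An absolute value equation |expr| = 14 gives two cases:
Case 1: 3x - 3 = 14
  3x = 17, so x = 17/3
Case 2: 3x - 3 = -14
  3x = -11, so x = -11/3

x = -11/3, x = 17/3


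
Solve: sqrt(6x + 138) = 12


Square both sides: 6x + 138 = 12^2 = 144
6x = 144 - 138 = 6
x = 1
Check: sqrt(6*1 + 138) = sqrt(144) = 12 ✓

x = 1


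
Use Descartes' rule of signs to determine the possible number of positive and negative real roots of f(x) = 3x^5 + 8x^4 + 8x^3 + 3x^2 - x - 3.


Descartes' rule of signs:

For positive roots, count sign changes in f(x) = 3x^5 + 8x^4 + 8x^3 + 3x^2 - x - 3:
Signs of coefficients: +, +, +, +, -, -
Number of sign changes: 1
Possible positive real roots: 1

For negative roots, examine f(-x) = -3x^5 + 8x^4 - 8x^3 + 3x^2 + x - 3:
Signs of coefficients: -, +, -, +, +, -
Number of sign changes: 4
Possible negative real roots: 4, 2, 0

Positive roots: 1; Negative roots: 4 or 2 or 0


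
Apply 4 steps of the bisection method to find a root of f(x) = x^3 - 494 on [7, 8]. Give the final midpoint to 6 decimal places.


f(x) = x^3 - 494
f(7) = -151 < 0
f(8) = 18 > 0

Step 1: midpoint = (7.000000 + 8.000000)/2 = 7.500000
  f(7.500000) = -72.125000
  f(mid) < 0, so root is in [7.500000, 8.000000]

Step 2: midpoint = (7.500000 + 8.000000)/2 = 7.750000
  f(7.750000) = -28.515625
  f(mid) < 0, so root is in [7.750000, 8.000000]

Step 3: midpoint = (7.750000 + 8.000000)/2 = 7.875000
  f(7.875000) = -5.626953
  f(mid) < 0, so root is in [7.875000, 8.000000]

Step 4: midpoint = (7.875000 + 8.000000)/2 = 7.937500
  f(7.937500) = 6.093506
  f(mid) > 0, so root is in [7.875000, 7.937500]

midpoint = 7.937500


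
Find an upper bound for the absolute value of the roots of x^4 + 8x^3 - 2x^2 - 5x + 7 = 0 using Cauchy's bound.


Cauchy's bound: all roots r satisfy |r| <= 1 + max(|a_i/a_n|) for i = 0,...,n-1
where a_n is the leading coefficient.

Coefficients: [1, 8, -2, -5, 7]
Leading coefficient a_n = 1
Ratios |a_i/a_n|: 8, 2, 5, 7
Maximum ratio: 8
Cauchy's bound: |r| <= 1 + 8 = 9

Upper bound = 9


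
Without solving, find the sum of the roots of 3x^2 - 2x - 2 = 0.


By Vieta's formulas for ax^2 + bx + c = 0:
  Sum of roots = -b/a
  Product of roots = c/a

Here a = 3, b = -2, c = -2
Sum = -(-2)/3 = 2/3
Product = -2/3 = -2/3

Sum = 2/3


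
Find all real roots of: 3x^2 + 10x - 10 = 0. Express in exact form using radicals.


Using the quadratic formula: x = (-b ± sqrt(b^2 - 4ac)) / (2a)
Here a = 3, b = 10, c = -10
Discriminant = b^2 - 4ac = 10^2 - 4(3)(-10) = 100 + 120 = 220
Since discriminant = 220 > 0, there are two real roots.
x = (-10 ± 2*sqrt(55)) / 6
Simplifying: x = (-5 ± sqrt(55)) / 3
Numerically: x ≈ 0.8054 or x ≈ -4.1387

x = (-5 + sqrt(55)) / 3 or x = (-5 - sqrt(55)) / 3


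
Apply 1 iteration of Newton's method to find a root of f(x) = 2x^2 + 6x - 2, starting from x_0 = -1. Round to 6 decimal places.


Newton's method: x_(n+1) = x_n - f(x_n)/f'(x_n)
f(x) = 2x^2 + 6x - 2
f'(x) = 4x + 6

Iteration 1:
  f(-1.000000) = -6.000000
  f'(-1.000000) = 2.000000
  x_1 = -1.000000 - (-6.000000)/(2.000000) = 2.000000

x_1 = 2.000000


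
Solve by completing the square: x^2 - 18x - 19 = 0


Start: x^2 - 18x - 19 = 0
Move constant: x^2 - 18x = 19
Half of -18 is -9, squared is 81
Add 81 to both sides: x^2 - 18x + 81 = 100
(x - 9)^2 = 100
x - 9 = ±10
x = 9 + 10 = 19 or x = 9 - 10 = -1

x = -1, x = 19


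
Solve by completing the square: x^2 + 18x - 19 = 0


Start: x^2 + 18x - 19 = 0
Move constant: x^2 + 18x = 19
Half of 18 is 9, squared is 81
Add 81 to both sides: x^2 + 18x + 81 = 100
(x + 9)^2 = 100
x + 9 = ±10
x = -9 + 10 = 1 or x = -9 - 10 = -19

x = -19, x = 1


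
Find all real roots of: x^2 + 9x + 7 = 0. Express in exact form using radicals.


Using the quadratic formula: x = (-b ± sqrt(b^2 - 4ac)) / (2a)
Here a = 1, b = 9, c = 7
Discriminant = b^2 - 4ac = 9^2 - 4(1)(7) = 81 - 28 = 53
Since discriminant = 53 > 0, there are two real roots.
x = (-9 ± sqrt(53)) / 2
Numerically: x ≈ -0.8599 or x ≈ -8.1401

x = (-9 + sqrt(53)) / 2 or x = (-9 - sqrt(53)) / 2


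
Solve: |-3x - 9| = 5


An absolute value equation |expr| = 5 gives two cases:
Case 1: -3x - 9 = 5
  -3x = 14, so x = -14/3
Case 2: -3x - 9 = -5
  -3x = 4, so x = -4/3

x = -14/3, x = -4/3


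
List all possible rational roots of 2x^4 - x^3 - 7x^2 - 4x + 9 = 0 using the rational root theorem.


Rational root theorem: possible roots are ±p/q where:
  p divides the constant term (9): p ∈ {1, 3, 9}
  q divides the leading coefficient (2): q ∈ {1, 2}

All possible rational roots: -9, -9/2, -3, -3/2, -1, -1/2, 1/2, 1, 3/2, 3, 9/2, 9

-9, -9/2, -3, -3/2, -1, -1/2, 1/2, 1, 3/2, 3, 9/2, 9


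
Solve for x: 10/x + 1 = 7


Subtract 1 from both sides: 10/x = 6
Multiply both sides by x: 10 = 6 * x
Divide by 6: x = 5/3

x = 5/3


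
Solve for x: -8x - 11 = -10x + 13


Starting with: -8x - 11 = -10x + 13
Move all x terms to left: (-8 + 10)x = 13 + 11
Simplify: 2x = 24
Divide both sides by 2: x = 12

x = 12


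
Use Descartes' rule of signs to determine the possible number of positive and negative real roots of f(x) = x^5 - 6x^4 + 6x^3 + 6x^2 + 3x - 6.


Descartes' rule of signs:

For positive roots, count sign changes in f(x) = x^5 - 6x^4 + 6x^3 + 6x^2 + 3x - 6:
Signs of coefficients: +, -, +, +, +, -
Number of sign changes: 3
Possible positive real roots: 3, 1

For negative roots, examine f(-x) = -x^5 - 6x^4 - 6x^3 + 6x^2 - 3x - 6:
Signs of coefficients: -, -, -, +, -, -
Number of sign changes: 2
Possible negative real roots: 2, 0

Positive roots: 3 or 1; Negative roots: 2 or 0


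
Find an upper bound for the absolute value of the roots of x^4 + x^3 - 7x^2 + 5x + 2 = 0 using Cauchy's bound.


Cauchy's bound: all roots r satisfy |r| <= 1 + max(|a_i/a_n|) for i = 0,...,n-1
where a_n is the leading coefficient.

Coefficients: [1, 1, -7, 5, 2]
Leading coefficient a_n = 1
Ratios |a_i/a_n|: 1, 7, 5, 2
Maximum ratio: 7
Cauchy's bound: |r| <= 1 + 7 = 8

Upper bound = 8


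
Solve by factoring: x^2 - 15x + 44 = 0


We need two numbers that multiply to 44 and add to -15.
Those numbers are -4 and -11 (since (-4) * (-11) = 44 and (-4) + (-11) = -15).
So x^2 - 15x + 44 = (x - 4)(x - 11) = 0
Setting each factor to zero: x = 4 or x = 11

x = 4, x = 11


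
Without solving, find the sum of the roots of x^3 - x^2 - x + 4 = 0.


By Vieta's formulas for x^3 + bx^2 + cx + d = 0:
  r1 + r2 + r3 = -b/a = 1
  r1*r2 + r1*r3 + r2*r3 = c/a = -1
  r1*r2*r3 = -d/a = -4


Sum = 1


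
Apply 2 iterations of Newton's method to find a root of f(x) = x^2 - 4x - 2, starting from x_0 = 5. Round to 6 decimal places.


Newton's method: x_(n+1) = x_n - f(x_n)/f'(x_n)
f(x) = x^2 - 4x - 2
f'(x) = 2x - 4

Iteration 1:
  f(5.000000) = 3.000000
  f'(5.000000) = 6.000000
  x_1 = 5.000000 - (3.000000)/(6.000000) = 4.500000

Iteration 2:
  f(4.500000) = 0.250000
  f'(4.500000) = 5.000000
  x_2 = 4.500000 - (0.250000)/(5.000000) = 4.450000

x_2 = 4.450000


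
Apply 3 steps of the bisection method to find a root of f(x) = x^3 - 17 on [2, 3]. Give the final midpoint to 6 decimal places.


f(x) = x^3 - 17
f(2) = -9 < 0
f(3) = 10 > 0

Step 1: midpoint = (2.000000 + 3.000000)/2 = 2.500000
  f(2.500000) = -1.375000
  f(mid) < 0, so root is in [2.500000, 3.000000]

Step 2: midpoint = (2.500000 + 3.000000)/2 = 2.750000
  f(2.750000) = 3.796875
  f(mid) > 0, so root is in [2.500000, 2.750000]

Step 3: midpoint = (2.500000 + 2.750000)/2 = 2.625000
  f(2.625000) = 1.087891
  f(mid) > 0, so root is in [2.500000, 2.625000]

midpoint = 2.625000


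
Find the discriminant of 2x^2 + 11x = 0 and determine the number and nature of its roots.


For ax^2 + bx + c = 0, discriminant D = b^2 - 4ac
Here a = 2, b = 11, c = 0
D = (11)^2 - 4(2)(0) = 121 - 0 = 121

D = 121 > 0 and is a perfect square (sqrt = 11)
The equation has 2 distinct real rational roots.

Discriminant = 121, 2 distinct real rational roots


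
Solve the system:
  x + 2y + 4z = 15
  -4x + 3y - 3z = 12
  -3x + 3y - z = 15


Using Cramer's rule. Expand each determinant along the first row.
D  = 1*[3*(-1) - (-3)*3] - 2*[(-4)*(-1) - (-3)*(-3)] + 4*[(-4)*3 - 3*(-3)]
  = 1*(6) - 2*(-5) + 4*(-3) = 4
Dx = 15*[3*(-1) - (-3)*3] - 2*[12*(-1) - (-3)*15] + 4*[12*3 - 3*15]
  = 15*(6) - 2*(33) + 4*(-9) = -12
Dy = 1*[12*(-1) - (-3)*15] - 15*[(-4)*(-1) - (-3)*(-3)] + 4*[(-4)*15 - 12*(-3)]
  = 1*(33) - 15*(-5) + 4*(-24) = 12
Dz = 1*[3*15 - 12*3] - 2*[(-4)*15 - 12*(-3)] + 15*[(-4)*3 - 3*(-3)]
  = 1*(9) - 2*(-24) + 15*(-3) = 12
x = Dx/D = -12/4 = -3, y = Dy/D = 12/4 = 3, z = Dz/D = 12/4 = 3
Check eq1: (1)(-3) + (2)(3) + (4)(3) = 15 = 15 ✓
Check eq2: (-4)(-3) + (3)(3) + (-3)(3) = 12 = 12 ✓
Check eq3: (-3)(-3) + (3)(3) + (-1)(3) = 15 = 15 ✓

x = -3, y = 3, z = 3


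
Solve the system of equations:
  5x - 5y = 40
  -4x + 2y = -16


Using Cramer's rule:
Determinant D = (5)(2) - (-4)(-5) = 10 - 20 = -10
Dx = (40)(2) - (-16)(-5) = 80 - 80 = 0
Dy = (5)(-16) - (-4)(40) = -80 + 160 = 80
x = Dx/D = 0/-10 = 0
y = Dy/D = 80/-10 = -8

x = 0, y = -8


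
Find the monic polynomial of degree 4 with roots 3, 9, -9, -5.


A monic polynomial with roots 3, 9, -9, -5 is:
p(x) = (x - 3)(x - 9)(x + 9)(x + 5)
After multiplying by (x - 3): x - 3
After multiplying by (x - 9): x^2 - 12x + 27
After multiplying by (x + 9): x^3 - 3x^2 - 81x + 243
After multiplying by (x + 5): x^4 + 2x^3 - 96x^2 - 162x + 1215

x^4 + 2x^3 - 96x^2 - 162x + 1215


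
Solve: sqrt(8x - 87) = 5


Square both sides: 8x - 87 = 5^2 = 25
8x = 25 + 87 = 112
x = 14
Check: sqrt(8*14 - 87) = sqrt(25) = 5 ✓

x = 14


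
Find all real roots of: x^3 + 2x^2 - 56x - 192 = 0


Let p(x) = x^3 + 2x^2 - 56x - 192. By the rational root theorem (leading coefficient 1), any rational root is an integer divisor of 192: try ±1, ±2, ... in turn.
Test x = 1: value = -245 ≠ 0.
Test x = -1: value = -135 ≠ 0.
Test x = 2: value = -288 ≠ 0.
Test x = -2: value = -80 ≠ 0.
Test x = 3: value = -315 ≠ 0.
Test x = -3: value = -33 ≠ 0.
Test x = 4: value = -320 ≠ 0.
Test x = -4: value = 0 ✓, so (x + 4) is a factor.
Synthetic division by (x + 4): bring down 1; 1(-4) + 2 = -2; (-2)(-4) - 56 = -48; (-48)(-4) - 192 = 0 → quotient x^2 - 2x - 48, remainder 0.
Solve the quadratic x^2 - 2x - 48 = 0: discriminant = (-2)^2 - 4(1)(-48) = 4 + 192 = 196.
sqrt(196) = 14, so x = (2 ± 14)/2: x = 8 or x = -6.

x = -6, x = -4, x = 8


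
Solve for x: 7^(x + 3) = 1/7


Express both sides with the same base.
1/7 = 7^(-1)
Since the bases match, equate exponents: x + 3 = -1
So x = -1 - (3) = -4

x = -4


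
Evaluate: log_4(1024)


We need the exponent such that 4^? = 1024
4^5 = 1024
Therefore log_4(1024) = 5

5


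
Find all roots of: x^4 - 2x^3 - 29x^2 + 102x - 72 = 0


Let p(x) = x^4 - 2x^3 - 29x^2 + 102x - 72. By the rational root theorem (leading coefficient 1), any rational root is an integer divisor of 72: try ±1, ±2, ... in turn.
Test x = 1: value = 0 ✓, so (x - 1) is a factor.
Synthetic division by (x - 1): bring down 1; 1(1) - 2 = -1; (-1)(1) - 29 = -30; (-30)(1) + 102 = 72; 72(1) - 72 = 0 → quotient x^3 - x^2 - 30x + 72, remainder 0.
Continue with the quotient x^3 - x^2 - 30x + 72 (candidates must divide 72; re-test x = 1 first in case it repeats).
Test x = 1: value = 42 ≠ 0.
Test x = -1: value = 100 ≠ 0.
Test x = 2: value = 16 ≠ 0.
Test x = -2: value = 120 ≠ 0.
Test x = 3: value = 0 ✓, so (x - 3) is a factor.
Synthetic division by (x - 3): bring down 1; 1(3) - 1 = 2; 2(3) - 30 = -24; (-24)(3) + 72 = 0 → quotient x^2 + 2x - 24, remainder 0.
Solve the quadratic x^2 + 2x - 24 = 0: discriminant = 2^2 - 4(1)(-24) = 4 + 96 = 100.
sqrt(100) = 10, so x = (-2 ± 10)/2: x = 4 or x = -6.
Collecting all roots found:

x = -6, x = 1, x = 3, x = 4


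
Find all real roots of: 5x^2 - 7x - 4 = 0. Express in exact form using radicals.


Using the quadratic formula: x = (-b ± sqrt(b^2 - 4ac)) / (2a)
Here a = 5, b = -7, c = -4
Discriminant = b^2 - 4ac = (-7)^2 - 4(5)(-4) = 49 + 80 = 129
Since discriminant = 129 > 0, there are two real roots.
x = (7 ± sqrt(129)) / 10
Numerically: x ≈ 1.8358 or x ≈ -0.4358

x = (7 + sqrt(129)) / 10 or x = (7 - sqrt(129)) / 10


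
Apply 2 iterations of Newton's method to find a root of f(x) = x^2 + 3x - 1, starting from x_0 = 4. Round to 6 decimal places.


Newton's method: x_(n+1) = x_n - f(x_n)/f'(x_n)
f(x) = x^2 + 3x - 1
f'(x) = 2x + 3

Iteration 1:
  f(4.000000) = 27.000000
  f'(4.000000) = 11.000000
  x_1 = 4.000000 - (27.000000)/(11.000000) = 1.545455

Iteration 2:
  f(1.545455) = 6.024793
  f'(1.545455) = 6.090909
  x_2 = 1.545455 - (6.024793)/(6.090909) = 0.556309

x_2 = 0.556309


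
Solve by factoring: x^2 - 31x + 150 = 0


We need two numbers that multiply to 150 and add to -31.
Those numbers are -6 and -25 (since (-6) * (-25) = 150 and (-6) + (-25) = -31).
So x^2 - 31x + 150 = (x - 6)(x - 25) = 0
Setting each factor to zero: x = 6 or x = 25

x = 6, x = 25


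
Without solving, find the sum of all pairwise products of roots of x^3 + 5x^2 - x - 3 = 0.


By Vieta's formulas for x^3 + bx^2 + cx + d = 0:
  r1 + r2 + r3 = -b/a = -5
  r1*r2 + r1*r3 + r2*r3 = c/a = -1
  r1*r2*r3 = -d/a = 3


Sum of pairwise products = -1


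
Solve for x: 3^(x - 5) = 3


Express both sides with the same base.
3 = 3^1
Since the bases match, equate exponents: x - 5 = 1
So x = 1 - (-5) = 6

x = 6


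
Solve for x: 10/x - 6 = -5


Subtract -6 from both sides: 10/x = 1
Multiply both sides by x: 10 = 1 * x
Divide by 1: x = 10

x = 10


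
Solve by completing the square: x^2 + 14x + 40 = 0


Start: x^2 + 14x + 40 = 0
Move constant: x^2 + 14x = -40
Half of 14 is 7, squared is 49
Add 49 to both sides: x^2 + 14x + 49 = 9
(x + 7)^2 = 9
x + 7 = ±3
x = -7 + 3 = -4 or x = -7 - 3 = -10

x = -10, x = -4


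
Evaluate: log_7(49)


We need the exponent such that 7^? = 49
7^2 = 49
Therefore log_7(49) = 2

2


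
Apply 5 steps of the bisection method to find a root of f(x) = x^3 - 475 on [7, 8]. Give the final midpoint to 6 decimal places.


f(x) = x^3 - 475
f(7) = -132 < 0
f(8) = 37 > 0

Step 1: midpoint = (7.000000 + 8.000000)/2 = 7.500000
  f(7.500000) = -53.125000
  f(mid) < 0, so root is in [7.500000, 8.000000]

Step 2: midpoint = (7.500000 + 8.000000)/2 = 7.750000
  f(7.750000) = -9.515625
  f(mid) < 0, so root is in [7.750000, 8.000000]

Step 3: midpoint = (7.750000 + 8.000000)/2 = 7.875000
  f(7.875000) = 13.373047
  f(mid) > 0, so root is in [7.750000, 7.875000]

Step 4: midpoint = (7.750000 + 7.875000)/2 = 7.812500
  f(7.812500) = 1.837158
  f(mid) > 0, so root is in [7.750000, 7.812500]

Step 5: midpoint = (7.750000 + 7.812500)/2 = 7.781250
  f(7.781250) = -3.862030
  f(mid) < 0, so root is in [7.781250, 7.812500]

midpoint = 7.781250


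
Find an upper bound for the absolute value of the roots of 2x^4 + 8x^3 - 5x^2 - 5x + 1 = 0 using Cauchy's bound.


Cauchy's bound: all roots r satisfy |r| <= 1 + max(|a_i/a_n|) for i = 0,...,n-1
where a_n is the leading coefficient.

Coefficients: [2, 8, -5, -5, 1]
Leading coefficient a_n = 2
Ratios |a_i/a_n|: 4, 5/2, 5/2, 1/2
Maximum ratio: 4
Cauchy's bound: |r| <= 1 + 4 = 5

Upper bound = 5


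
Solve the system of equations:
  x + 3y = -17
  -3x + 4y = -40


Using Cramer's rule:
Determinant D = (1)(4) - (-3)(3) = 4 + 9 = 13
Dx = (-17)(4) - (-40)(3) = -68 + 120 = 52
Dy = (1)(-40) - (-3)(-17) = -40 - 51 = -91
x = Dx/D = 52/13 = 4
y = Dy/D = -91/13 = -7

x = 4, y = -7


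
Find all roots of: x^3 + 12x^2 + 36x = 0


The constant term is 0, so x = 0 is a root. Factor out x:
  x^2 + 12x + 36 = 0
Solve the quadratic x^2 + 12x + 36 = 0: discriminant = 12^2 - 4(1)(36) = 144 - 144 = 0.
Discriminant = 0, so a double root: x = -12/2 = -6.
Collecting all roots found:

x = -6 (multiplicity 2), x = 0


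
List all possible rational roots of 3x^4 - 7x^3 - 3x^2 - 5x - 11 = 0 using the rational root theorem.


Rational root theorem: possible roots are ±p/q where:
  p divides the constant term (-11): p ∈ {1, 11}
  q divides the leading coefficient (3): q ∈ {1, 3}

All possible rational roots: -11, -11/3, -1, -1/3, 1/3, 1, 11/3, 11

-11, -11/3, -1, -1/3, 1/3, 1, 11/3, 11


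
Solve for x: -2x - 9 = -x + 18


Starting with: -2x - 9 = -x + 18
Move all x terms to left: (-2 + 1)x = 18 + 9
Simplify: -x = 27
Divide both sides by -1: x = -27

x = -27


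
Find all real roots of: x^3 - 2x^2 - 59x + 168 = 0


Let p(x) = x^3 - 2x^2 - 59x + 168. By the rational root theorem (leading coefficient 1), any rational root is an integer divisor of 168: try ±1, ±2, ... in turn.
Test x = 1: value = 108 ≠ 0.
Test x = -1: value = 224 ≠ 0.
Test x = 2: value = 50 ≠ 0.
Test x = -2: value = 270 ≠ 0.
Test x = 3: value = 0 ✓, so (x - 3) is a factor.
Synthetic division by (x - 3): bring down 1; 1(3) - 2 = 1; 1(3) - 59 = -56; (-56)(3) + 168 = 0 → quotient x^2 + x - 56, remainder 0.
Solve the quadratic x^2 + x - 56 = 0: discriminant = 1^2 - 4(1)(-56) = 1 + 224 = 225.
sqrt(225) = 15, so x = (-1 ± 15)/2: x = 7 or x = -8.

x = -8, x = 3, x = 7
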